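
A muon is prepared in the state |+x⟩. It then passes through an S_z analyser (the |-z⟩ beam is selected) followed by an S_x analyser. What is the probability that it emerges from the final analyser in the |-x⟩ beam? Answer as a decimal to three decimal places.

First analyser (S_z): from |+x⟩, P(|-z⟩) = 1/2.
After stage 1 the state is |-z⟩; P(|-x⟩) = |⟨-x|-z⟩|² = 1/2.
Joint probability = 1/2 × 1/2 = 0.250.

0.250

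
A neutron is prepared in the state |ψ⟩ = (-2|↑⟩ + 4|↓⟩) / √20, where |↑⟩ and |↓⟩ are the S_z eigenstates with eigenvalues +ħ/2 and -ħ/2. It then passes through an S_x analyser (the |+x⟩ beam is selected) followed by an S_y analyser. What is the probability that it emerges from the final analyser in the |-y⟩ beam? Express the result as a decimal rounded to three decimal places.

First analyser (S_x): P(|+x⟩) = |⟨+x|ψ⟩|² = 4/40.
After stage 1 the state is |+x⟩; P(|-y⟩) = |⟨-y|+x⟩|² = 1/2.
Joint probability = 4/40 × 1/2 = 0.050.

0.050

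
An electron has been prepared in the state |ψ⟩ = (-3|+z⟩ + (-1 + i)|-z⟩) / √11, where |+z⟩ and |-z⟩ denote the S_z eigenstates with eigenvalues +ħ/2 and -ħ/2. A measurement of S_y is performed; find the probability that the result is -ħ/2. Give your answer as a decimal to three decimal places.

|-y⟩ = (|+z⟩ - i|-z⟩)/√2, so ⟨-y|ψ⟩ = (-4 - i) / (√2·√11).
P = |-4 - i|² / 22 = 17/22.

0.773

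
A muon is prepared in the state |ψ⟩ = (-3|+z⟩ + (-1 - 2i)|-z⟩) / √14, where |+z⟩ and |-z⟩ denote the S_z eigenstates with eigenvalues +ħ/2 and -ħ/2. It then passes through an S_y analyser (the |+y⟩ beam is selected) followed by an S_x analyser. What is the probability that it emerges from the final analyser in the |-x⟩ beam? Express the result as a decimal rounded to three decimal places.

0.464

First analyser (S_y): P(|+y⟩) = |⟨+y|ψ⟩|² = 26/28.
After stage 1 the state is |+y⟩; P(|-x⟩) = |⟨-x|+y⟩|² = 1/2.
Joint probability = 26/28 × 1/2 = 0.464.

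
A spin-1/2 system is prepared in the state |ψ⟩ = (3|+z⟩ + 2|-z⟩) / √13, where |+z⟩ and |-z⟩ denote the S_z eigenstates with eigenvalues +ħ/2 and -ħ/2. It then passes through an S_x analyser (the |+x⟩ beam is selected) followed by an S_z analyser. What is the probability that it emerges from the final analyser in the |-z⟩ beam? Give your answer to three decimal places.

0.481

First analyser (S_x): P(|+x⟩) = |⟨+x|ψ⟩|² = 25/26.
After stage 1 the state is |+x⟩; P(|-z⟩) = |⟨-z|+x⟩|² = 1/2.
Joint probability = 25/26 × 1/2 = 0.481.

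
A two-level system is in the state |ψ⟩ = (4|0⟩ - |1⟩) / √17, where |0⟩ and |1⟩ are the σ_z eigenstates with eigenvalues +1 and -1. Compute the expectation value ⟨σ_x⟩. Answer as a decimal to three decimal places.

⟨σ_x⟩ = 2 Re(a* b)/(|a|²+|b|²) with a = 4, b = -1.
a* b = -4, so ⟨σ_x⟩ = -8/17.

-0.471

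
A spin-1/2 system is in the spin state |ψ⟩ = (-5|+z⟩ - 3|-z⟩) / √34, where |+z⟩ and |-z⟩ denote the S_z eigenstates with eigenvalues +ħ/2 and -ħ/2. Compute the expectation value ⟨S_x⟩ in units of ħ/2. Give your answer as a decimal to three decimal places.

0.882

⟨σ_x⟩ = 2 Re(a* b)/(|a|²+|b|²) with a = -5, b = -3.
a* b = 15, so ⟨σ_x⟩ = 30/34.
⟨S_x⟩ = (ħ/2)·⟨σ_x⟩.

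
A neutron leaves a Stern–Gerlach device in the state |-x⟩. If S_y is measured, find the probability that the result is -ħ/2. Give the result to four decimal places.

In the S_z basis, |-x⟩ = (|+z⟩ - |-z⟩)/√2 and |-y⟩ = (|+z⟩ - i|-z⟩)/√2.
|⟨-y|-x⟩|² = 1/2.

0.5000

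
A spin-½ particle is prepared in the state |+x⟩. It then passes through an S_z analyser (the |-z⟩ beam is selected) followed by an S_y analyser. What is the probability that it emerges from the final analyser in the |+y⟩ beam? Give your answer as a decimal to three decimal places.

0.250

First analyser (S_z): from |+x⟩, P(|-z⟩) = 1/2.
After stage 1 the state is |-z⟩; P(|+y⟩) = |⟨+y|-z⟩|² = 1/2.
Joint probability = 1/2 × 1/2 = 0.250.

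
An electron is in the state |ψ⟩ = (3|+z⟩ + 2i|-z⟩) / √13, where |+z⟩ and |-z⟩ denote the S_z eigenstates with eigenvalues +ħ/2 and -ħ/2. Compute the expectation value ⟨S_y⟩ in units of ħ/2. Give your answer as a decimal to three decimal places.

0.923

⟨σ_y⟩ = 2 Im(a* b)/(|a|²+|b|²) with a = 3, b = 2i.
a* b = 6i, so ⟨σ_y⟩ = 12/13.
⟨S_y⟩ = (ħ/2)·⟨σ_y⟩.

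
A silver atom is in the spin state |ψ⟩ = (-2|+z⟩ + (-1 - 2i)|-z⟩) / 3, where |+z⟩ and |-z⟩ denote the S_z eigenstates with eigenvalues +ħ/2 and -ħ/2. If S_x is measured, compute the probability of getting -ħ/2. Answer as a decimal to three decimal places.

0.278

|-x⟩ = (|+z⟩ - |-z⟩)/√2, so ⟨-x|ψ⟩ = (-1 + 2i) / (√2·3).
P = |-1 + 2i|² / 18 = 5/18.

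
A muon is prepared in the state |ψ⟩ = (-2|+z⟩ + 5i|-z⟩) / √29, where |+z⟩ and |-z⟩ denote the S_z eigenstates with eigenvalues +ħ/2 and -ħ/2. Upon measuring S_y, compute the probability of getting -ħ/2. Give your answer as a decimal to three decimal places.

0.845

|-y⟩ = (|+z⟩ - i|-z⟩)/√2, so ⟨-y|ψ⟩ = (-7) / (√2·√29).
P = |-7|² / 58 = 49/58.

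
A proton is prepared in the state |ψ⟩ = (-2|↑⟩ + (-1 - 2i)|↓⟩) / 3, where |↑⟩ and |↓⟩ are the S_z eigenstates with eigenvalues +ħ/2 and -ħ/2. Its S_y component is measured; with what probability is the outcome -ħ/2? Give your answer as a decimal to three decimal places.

0.056

|-y⟩ = (|↑⟩ - i|↓⟩)/√2, so ⟨-y|ψ⟩ = (-i) / (√2·3).
P = |-i|² / 18 = 1/18.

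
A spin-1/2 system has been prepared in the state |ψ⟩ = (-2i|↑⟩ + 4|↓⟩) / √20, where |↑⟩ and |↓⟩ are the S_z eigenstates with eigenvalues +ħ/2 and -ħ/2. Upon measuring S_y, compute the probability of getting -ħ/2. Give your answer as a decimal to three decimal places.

|-y⟩ = (|↑⟩ - i|↓⟩)/√2, so ⟨-y|ψ⟩ = (2i) / (√2·√20).
P = |2i|² / 40 = 4/40.

0.100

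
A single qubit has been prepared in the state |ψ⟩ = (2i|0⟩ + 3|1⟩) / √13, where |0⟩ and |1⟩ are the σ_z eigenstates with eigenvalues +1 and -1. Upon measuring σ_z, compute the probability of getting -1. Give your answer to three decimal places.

The -1 outcome corresponds to |1⟩. Its amplitude in |ψ⟩ is 3/√13.
P = |3|² / 13 = 9/13.

0.692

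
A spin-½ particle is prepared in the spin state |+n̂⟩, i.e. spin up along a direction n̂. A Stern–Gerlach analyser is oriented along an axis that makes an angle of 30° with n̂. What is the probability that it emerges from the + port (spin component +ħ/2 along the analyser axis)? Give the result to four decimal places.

0.9330

For spin-½, the probability of finding spin-up along an axis at angle θ to the initial spin direction is cos²(θ/2); spin-down is sin²(θ/2).
θ = 30°, so P = cos²(15°) ≈ 0.9330.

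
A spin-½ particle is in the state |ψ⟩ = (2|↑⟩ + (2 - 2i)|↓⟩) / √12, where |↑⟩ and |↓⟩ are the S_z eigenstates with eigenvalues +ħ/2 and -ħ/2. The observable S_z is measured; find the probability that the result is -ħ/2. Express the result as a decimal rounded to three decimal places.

0.667

The -ħ/2 outcome corresponds to |↓⟩. Its amplitude in |ψ⟩ is (2 - 2i)/√12.
P = |2 - 2i|² / 12 = 8/12.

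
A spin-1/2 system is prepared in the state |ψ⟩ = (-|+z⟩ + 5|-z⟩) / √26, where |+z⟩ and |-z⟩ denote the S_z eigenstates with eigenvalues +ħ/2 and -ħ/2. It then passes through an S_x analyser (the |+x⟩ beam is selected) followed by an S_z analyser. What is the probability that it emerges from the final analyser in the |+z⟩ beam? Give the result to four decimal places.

First analyser (S_x): P(|+x⟩) = |⟨+x|ψ⟩|² = 16/52.
After stage 1 the state is |+x⟩; P(|+z⟩) = |⟨+z|+x⟩|² = 1/2.
Joint probability = 16/52 × 1/2 = 0.1538.

0.1538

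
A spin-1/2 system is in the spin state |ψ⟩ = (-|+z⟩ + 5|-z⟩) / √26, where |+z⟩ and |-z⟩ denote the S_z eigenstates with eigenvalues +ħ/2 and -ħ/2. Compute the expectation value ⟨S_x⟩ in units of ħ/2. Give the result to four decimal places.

⟨σ_x⟩ = 2 Re(a* b)/(|a|²+|b|²) with a = -1, b = 5.
a* b = -5, so ⟨σ_x⟩ = -10/26.
⟨S_x⟩ = (ħ/2)·⟨σ_x⟩.

-0.3846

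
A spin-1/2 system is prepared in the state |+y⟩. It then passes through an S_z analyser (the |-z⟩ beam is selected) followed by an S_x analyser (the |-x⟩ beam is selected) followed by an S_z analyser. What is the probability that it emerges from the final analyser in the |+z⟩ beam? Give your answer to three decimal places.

First analyser (S_z): from |+y⟩, P(|-z⟩) = 1/2.
After stage 1 the state is |-z⟩; P(|-x⟩) = |⟨-x|-z⟩|² = 1/2.
After stage 2 the state is |-x⟩; P(|+z⟩) = |⟨+z|-x⟩|² = 1/2.
Joint probability = 1/2 × 1/2 × 1/2 = 0.125.

0.125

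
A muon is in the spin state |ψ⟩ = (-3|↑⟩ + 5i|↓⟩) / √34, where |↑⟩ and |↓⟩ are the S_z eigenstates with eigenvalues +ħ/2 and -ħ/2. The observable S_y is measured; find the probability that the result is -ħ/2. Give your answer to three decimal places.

0.941

|-y⟩ = (|↑⟩ - i|↓⟩)/√2, so ⟨-y|ψ⟩ = (-8) / (√2·√34).
P = |-8|² / 68 = 64/68.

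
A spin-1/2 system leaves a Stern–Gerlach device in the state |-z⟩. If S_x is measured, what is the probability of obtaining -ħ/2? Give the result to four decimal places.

In the S_z basis, |-z⟩ = |-z⟩ and |-x⟩ = (|+z⟩ - |-z⟩)/√2.
|⟨-x|-z⟩|² = 1/2.

0.5000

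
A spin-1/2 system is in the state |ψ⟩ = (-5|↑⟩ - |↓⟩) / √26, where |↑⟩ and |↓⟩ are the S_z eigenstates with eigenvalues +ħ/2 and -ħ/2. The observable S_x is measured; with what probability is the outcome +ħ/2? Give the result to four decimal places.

0.6923

|+x⟩ = (|↑⟩ + |↓⟩)/√2, so ⟨+x|ψ⟩ = (-6) / (√2·√26).
P = |-6|² / 52 = 36/52.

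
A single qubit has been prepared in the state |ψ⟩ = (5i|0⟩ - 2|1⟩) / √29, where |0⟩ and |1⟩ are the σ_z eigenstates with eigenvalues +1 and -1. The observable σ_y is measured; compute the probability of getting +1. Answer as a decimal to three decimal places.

0.845

|+y⟩ = (|0⟩ + i|1⟩)/√2, so ⟨+y|ψ⟩ = (7i) / (√2·√29).
P = |7i|² / 58 = 49/58.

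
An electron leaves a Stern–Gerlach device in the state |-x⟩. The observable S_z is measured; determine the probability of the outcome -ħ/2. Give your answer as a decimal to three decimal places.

In the S_z basis, |-x⟩ = (|↑⟩ - |↓⟩)/√2 and |-z⟩ = |↓⟩.
|⟨-z|-x⟩|² = 1/2.

0.500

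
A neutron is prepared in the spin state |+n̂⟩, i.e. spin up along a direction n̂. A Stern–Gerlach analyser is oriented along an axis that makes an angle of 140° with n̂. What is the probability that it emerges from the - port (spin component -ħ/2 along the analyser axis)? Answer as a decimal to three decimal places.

For spin-½, the probability of finding spin-up along an axis at angle θ to the initial spin direction is cos²(θ/2); spin-down is sin²(θ/2).
θ = 140°, so P = sin²(70°) ≈ 0.883.

0.883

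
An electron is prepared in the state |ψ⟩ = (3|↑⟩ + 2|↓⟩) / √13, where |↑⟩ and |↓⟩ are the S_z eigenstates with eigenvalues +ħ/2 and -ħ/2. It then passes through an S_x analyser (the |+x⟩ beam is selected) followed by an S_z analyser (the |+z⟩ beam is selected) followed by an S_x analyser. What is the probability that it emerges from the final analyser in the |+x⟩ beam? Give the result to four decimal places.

First analyser (S_x): P(|+x⟩) = |⟨+x|ψ⟩|² = 25/26.
After stage 1 the state is |+x⟩; P(|+z⟩) = |⟨+z|+x⟩|² = 1/2.
After stage 2 the state is |+z⟩; P(|+x⟩) = |⟨+x|+z⟩|² = 1/2.
Joint probability = 25/26 × 1/2 × 1/2 = 0.2404.

0.2404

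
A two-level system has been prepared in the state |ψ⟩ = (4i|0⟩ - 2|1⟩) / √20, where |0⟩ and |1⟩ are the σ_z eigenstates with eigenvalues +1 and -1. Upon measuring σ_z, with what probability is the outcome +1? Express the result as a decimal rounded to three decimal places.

The +1 outcome corresponds to |0⟩. Its amplitude in |ψ⟩ is 4i/√20.
P = |4i|² / 20 = 16/20.

0.800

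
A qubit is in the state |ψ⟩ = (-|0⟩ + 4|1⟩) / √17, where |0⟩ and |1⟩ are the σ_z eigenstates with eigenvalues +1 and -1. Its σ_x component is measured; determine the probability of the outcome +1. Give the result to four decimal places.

0.2647

|+x⟩ = (|0⟩ + |1⟩)/√2, so ⟨+x|ψ⟩ = (3) / (√2·√17).
P = |3|² / 34 = 9/34.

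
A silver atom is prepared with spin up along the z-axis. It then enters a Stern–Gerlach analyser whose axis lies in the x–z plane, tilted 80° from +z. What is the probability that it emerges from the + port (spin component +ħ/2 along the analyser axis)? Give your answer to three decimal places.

For spin-½, the probability of finding spin-up along an axis at angle θ to the initial spin direction is cos²(θ/2); spin-down is sin²(θ/2).
θ = 80°, so P = cos²(40°) ≈ 0.587.

0.587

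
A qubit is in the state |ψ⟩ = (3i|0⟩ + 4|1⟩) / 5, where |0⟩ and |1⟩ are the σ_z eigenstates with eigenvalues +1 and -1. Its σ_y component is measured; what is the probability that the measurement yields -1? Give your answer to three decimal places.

0.980

|-y⟩ = (|0⟩ - i|1⟩)/√2, so ⟨-y|ψ⟩ = (7i) / (√2·5).
P = |7i|² / 50 = 49/50.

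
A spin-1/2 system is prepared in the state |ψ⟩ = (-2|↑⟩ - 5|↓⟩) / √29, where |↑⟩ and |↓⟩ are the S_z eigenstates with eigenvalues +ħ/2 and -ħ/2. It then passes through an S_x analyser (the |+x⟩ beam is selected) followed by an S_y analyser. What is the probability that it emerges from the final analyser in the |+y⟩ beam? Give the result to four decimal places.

First analyser (S_x): P(|+x⟩) = |⟨+x|ψ⟩|² = 49/58.
After stage 1 the state is |+x⟩; P(|+y⟩) = |⟨+y|+x⟩|² = 1/2.
Joint probability = 49/58 × 1/2 = 0.4224.

0.4224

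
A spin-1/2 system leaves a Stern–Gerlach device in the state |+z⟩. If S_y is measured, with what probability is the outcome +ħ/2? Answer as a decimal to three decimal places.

0.500

In the S_z basis, |+z⟩ = |+z⟩ and |+y⟩ = (|+z⟩ + i|-z⟩)/√2.
|⟨+y|+z⟩|² = 1/2.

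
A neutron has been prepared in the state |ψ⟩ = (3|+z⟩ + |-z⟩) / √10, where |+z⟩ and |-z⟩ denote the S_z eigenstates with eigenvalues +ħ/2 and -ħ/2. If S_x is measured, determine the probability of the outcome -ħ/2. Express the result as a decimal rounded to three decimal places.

0.200

|-x⟩ = (|+z⟩ - |-z⟩)/√2, so ⟨-x|ψ⟩ = (2) / (√2·√10).
P = |2|² / 20 = 4/20.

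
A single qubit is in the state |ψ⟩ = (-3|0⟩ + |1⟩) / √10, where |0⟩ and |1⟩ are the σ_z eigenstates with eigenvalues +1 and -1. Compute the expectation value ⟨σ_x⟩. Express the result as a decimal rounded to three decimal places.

-0.600

⟨σ_x⟩ = 2 Re(a* b)/(|a|²+|b|²) with a = -3, b = 1.
a* b = -3, so ⟨σ_x⟩ = -6/10.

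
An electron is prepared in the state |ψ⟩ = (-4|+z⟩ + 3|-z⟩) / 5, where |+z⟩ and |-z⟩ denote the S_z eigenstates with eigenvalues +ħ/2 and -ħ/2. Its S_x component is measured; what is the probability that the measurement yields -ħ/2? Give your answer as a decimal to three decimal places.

0.980

|-x⟩ = (|+z⟩ - |-z⟩)/√2, so ⟨-x|ψ⟩ = (-7) / (√2·5).
P = |-7|² / 50 = 49/50.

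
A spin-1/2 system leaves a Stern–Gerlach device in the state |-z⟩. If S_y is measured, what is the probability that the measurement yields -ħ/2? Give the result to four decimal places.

0.5000

In the S_z basis, |-z⟩ = |↓⟩ and |-y⟩ = (|↑⟩ - i|↓⟩)/√2.
|⟨-y|-z⟩|² = 1/2.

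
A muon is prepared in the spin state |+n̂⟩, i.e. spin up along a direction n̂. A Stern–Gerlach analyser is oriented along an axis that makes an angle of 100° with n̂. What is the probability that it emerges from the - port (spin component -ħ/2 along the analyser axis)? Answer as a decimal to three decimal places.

0.587

For spin-½, the probability of finding spin-up along an axis at angle θ to the initial spin direction is cos²(θ/2); spin-down is sin²(θ/2).
θ = 100°, so P = sin²(50°) ≈ 0.587.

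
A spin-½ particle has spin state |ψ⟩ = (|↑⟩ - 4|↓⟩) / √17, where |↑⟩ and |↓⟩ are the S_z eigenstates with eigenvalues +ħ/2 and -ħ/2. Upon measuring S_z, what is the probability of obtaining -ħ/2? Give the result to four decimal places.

0.9412

The -ħ/2 outcome corresponds to |↓⟩. Its amplitude in |ψ⟩ is -4/√17.
P = |-4|² / 17 = 16/17.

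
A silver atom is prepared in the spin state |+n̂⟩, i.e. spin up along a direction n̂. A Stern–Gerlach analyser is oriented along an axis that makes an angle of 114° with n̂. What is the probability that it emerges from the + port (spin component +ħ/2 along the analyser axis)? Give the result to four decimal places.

For spin-½, the probability of finding spin-up along an axis at angle θ to the initial spin direction is cos²(θ/2); spin-down is sin²(θ/2).
θ = 114°, so P = cos²(57°) ≈ 0.2966.

0.2966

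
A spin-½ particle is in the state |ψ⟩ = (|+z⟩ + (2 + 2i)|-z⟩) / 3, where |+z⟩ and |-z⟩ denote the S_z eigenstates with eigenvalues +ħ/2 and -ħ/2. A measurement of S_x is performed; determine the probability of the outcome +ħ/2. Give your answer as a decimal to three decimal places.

|+x⟩ = (|+z⟩ + |-z⟩)/√2, so ⟨+x|ψ⟩ = (3 + 2i) / (√2·3).
P = |3 + 2i|² / 18 = 13/18.

0.722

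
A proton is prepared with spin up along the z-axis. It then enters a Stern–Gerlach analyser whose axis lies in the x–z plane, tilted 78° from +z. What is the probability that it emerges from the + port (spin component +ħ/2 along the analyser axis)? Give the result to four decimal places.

For spin-½, the probability of finding spin-up along an axis at angle θ to the initial spin direction is cos²(θ/2); spin-down is sin²(θ/2).
θ = 78°, so P = cos²(39°) ≈ 0.6040.

0.6040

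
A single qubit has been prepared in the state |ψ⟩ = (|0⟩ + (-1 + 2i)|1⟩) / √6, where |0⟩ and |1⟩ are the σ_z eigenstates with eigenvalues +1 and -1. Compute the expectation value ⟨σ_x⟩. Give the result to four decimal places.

-0.3333

⟨σ_x⟩ = 2 Re(a* b)/(|a|²+|b|²) with a = 1, b = (-1 + 2i).
a* b = (-1 + 2i), so ⟨σ_x⟩ = -2/6.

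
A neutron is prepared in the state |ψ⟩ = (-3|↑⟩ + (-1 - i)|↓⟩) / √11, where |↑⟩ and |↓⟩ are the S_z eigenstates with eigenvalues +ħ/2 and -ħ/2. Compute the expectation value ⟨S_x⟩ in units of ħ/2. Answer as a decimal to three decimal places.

0.545

⟨σ_x⟩ = 2 Re(a* b)/(|a|²+|b|²) with a = -3, b = (-1 - i).
a* b = (3 + 3i), so ⟨σ_x⟩ = 6/11.
⟨S_x⟩ = (ħ/2)·⟨σ_x⟩.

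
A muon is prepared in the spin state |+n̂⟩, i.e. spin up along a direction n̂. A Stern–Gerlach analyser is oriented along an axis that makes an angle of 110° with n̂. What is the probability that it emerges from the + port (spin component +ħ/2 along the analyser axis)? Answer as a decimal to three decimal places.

For spin-½, the probability of finding spin-up along an axis at angle θ to the initial spin direction is cos²(θ/2); spin-down is sin²(θ/2).
θ = 110°, so P = cos²(55°) ≈ 0.329.

0.329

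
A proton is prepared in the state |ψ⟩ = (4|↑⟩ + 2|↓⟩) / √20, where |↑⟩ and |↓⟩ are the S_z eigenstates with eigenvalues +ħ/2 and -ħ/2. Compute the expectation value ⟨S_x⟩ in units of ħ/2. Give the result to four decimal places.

0.8000

⟨σ_x⟩ = 2 Re(a* b)/(|a|²+|b|²) with a = 4, b = 2.
a* b = 8, so ⟨σ_x⟩ = 16/20.
⟨S_x⟩ = (ħ/2)·⟨σ_x⟩.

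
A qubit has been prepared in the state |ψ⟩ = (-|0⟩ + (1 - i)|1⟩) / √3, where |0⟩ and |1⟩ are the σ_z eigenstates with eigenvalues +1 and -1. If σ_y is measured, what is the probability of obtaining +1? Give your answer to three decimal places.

0.833

|+y⟩ = (|0⟩ + i|1⟩)/√2, so ⟨+y|ψ⟩ = (-2 - i) / (√2·√3).
P = |-2 - i|² / 6 = 5/6.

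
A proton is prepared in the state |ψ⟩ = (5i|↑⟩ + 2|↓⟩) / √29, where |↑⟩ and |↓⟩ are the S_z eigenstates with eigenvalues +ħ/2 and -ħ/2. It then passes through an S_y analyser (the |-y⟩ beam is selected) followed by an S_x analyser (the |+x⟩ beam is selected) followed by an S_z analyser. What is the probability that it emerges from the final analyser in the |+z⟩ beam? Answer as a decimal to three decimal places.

0.211

First analyser (S_y): P(|-y⟩) = |⟨-y|ψ⟩|² = 49/58.
After stage 1 the state is |-y⟩; P(|+x⟩) = |⟨+x|-y⟩|² = 1/2.
After stage 2 the state is |+x⟩; P(|+z⟩) = |⟨+z|+x⟩|² = 1/2.
Joint probability = 49/58 × 1/2 × 1/2 = 0.211.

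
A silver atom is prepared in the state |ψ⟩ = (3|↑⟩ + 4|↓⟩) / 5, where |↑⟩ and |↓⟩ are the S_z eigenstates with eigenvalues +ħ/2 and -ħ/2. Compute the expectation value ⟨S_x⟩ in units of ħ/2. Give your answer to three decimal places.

⟨σ_x⟩ = 2 Re(a* b)/(|a|²+|b|²) with a = 3, b = 4.
a* b = 12, so ⟨σ_x⟩ = 24/25.
⟨S_x⟩ = (ħ/2)·⟨σ_x⟩.

0.960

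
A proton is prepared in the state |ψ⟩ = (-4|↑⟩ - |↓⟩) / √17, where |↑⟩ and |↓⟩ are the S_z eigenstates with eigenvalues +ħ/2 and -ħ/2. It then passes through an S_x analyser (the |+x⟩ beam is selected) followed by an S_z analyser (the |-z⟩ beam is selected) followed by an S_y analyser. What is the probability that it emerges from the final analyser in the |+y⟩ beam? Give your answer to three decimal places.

First analyser (S_x): P(|+x⟩) = |⟨+x|ψ⟩|² = 25/34.
After stage 1 the state is |+x⟩; P(|-z⟩) = |⟨-z|+x⟩|² = 1/2.
After stage 2 the state is |-z⟩; P(|+y⟩) = |⟨+y|-z⟩|² = 1/2.
Joint probability = 25/34 × 1/2 × 1/2 = 0.184.

0.184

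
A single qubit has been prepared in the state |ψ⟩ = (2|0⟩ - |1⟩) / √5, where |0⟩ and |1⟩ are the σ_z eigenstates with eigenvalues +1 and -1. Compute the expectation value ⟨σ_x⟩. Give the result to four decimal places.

-0.8000

⟨σ_x⟩ = 2 Re(a* b)/(|a|²+|b|²) with a = 2, b = -1.
a* b = -2, so ⟨σ_x⟩ = -4/5.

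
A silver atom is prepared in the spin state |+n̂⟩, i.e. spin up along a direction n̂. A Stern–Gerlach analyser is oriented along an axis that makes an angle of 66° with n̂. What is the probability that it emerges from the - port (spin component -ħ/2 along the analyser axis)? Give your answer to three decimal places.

For spin-½, the probability of finding spin-up along an axis at angle θ to the initial spin direction is cos²(θ/2); spin-down is sin²(θ/2).
θ = 66°, so P = sin²(33°) ≈ 0.297.

0.297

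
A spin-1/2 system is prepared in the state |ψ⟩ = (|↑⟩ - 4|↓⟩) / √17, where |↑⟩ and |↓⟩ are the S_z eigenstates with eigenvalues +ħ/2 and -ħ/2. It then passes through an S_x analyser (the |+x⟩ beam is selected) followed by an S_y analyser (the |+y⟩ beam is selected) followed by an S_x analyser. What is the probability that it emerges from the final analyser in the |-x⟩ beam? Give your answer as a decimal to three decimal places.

First analyser (S_x): P(|+x⟩) = |⟨+x|ψ⟩|² = 9/34.
After stage 1 the state is |+x⟩; P(|+y⟩) = |⟨+y|+x⟩|² = 1/2.
After stage 2 the state is |+y⟩; P(|-x⟩) = |⟨-x|+y⟩|² = 1/2.
Joint probability = 9/34 × 1/2 × 1/2 = 0.066.

0.066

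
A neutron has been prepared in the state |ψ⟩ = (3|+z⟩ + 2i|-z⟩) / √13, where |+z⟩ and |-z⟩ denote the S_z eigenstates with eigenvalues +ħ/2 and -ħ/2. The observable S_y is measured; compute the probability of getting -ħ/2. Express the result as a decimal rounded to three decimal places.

0.038

|-y⟩ = (|+z⟩ - i|-z⟩)/√2, so ⟨-y|ψ⟩ = (1) / (√2·√13).
P = |1|² / 26 = 1/26.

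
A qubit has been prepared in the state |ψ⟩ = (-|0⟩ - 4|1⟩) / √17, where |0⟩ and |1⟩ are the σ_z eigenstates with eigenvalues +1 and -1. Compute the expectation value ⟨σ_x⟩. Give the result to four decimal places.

0.4706

⟨σ_x⟩ = 2 Re(a* b)/(|a|²+|b|²) with a = -1, b = -4.
a* b = 4, so ⟨σ_x⟩ = 8/17.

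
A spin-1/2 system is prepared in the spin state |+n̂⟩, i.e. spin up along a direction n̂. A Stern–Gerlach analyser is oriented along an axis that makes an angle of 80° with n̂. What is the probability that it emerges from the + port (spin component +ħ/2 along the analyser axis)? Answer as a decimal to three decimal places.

0.587

For spin-½, the probability of finding spin-up along an axis at angle θ to the initial spin direction is cos²(θ/2); spin-down is sin²(θ/2).
θ = 80°, so P = cos²(40°) ≈ 0.587.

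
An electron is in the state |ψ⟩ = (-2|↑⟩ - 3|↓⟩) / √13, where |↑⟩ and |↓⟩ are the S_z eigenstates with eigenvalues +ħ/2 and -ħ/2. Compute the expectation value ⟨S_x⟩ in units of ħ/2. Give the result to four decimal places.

⟨σ_x⟩ = 2 Re(a* b)/(|a|²+|b|²) with a = -2, b = -3.
a* b = 6, so ⟨σ_x⟩ = 12/13.
⟨S_x⟩ = (ħ/2)·⟨σ_x⟩.

0.9231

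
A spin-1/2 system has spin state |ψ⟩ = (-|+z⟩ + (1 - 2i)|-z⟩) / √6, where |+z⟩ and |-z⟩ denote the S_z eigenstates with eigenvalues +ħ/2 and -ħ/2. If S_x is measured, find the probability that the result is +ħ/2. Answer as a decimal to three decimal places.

|+x⟩ = (|+z⟩ + |-z⟩)/√2, so ⟨+x|ψ⟩ = (-2i) / (√2·√6).
P = |-2i|² / 12 = 4/12.

0.333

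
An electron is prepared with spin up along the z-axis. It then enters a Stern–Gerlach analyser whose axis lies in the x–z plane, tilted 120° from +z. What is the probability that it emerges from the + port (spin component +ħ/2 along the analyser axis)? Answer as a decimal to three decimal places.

0.250

For spin-½, the probability of finding spin-up along an axis at angle θ to the initial spin direction is cos²(θ/2); spin-down is sin²(θ/2).
θ = 120°, so P = cos²(60°) ≈ 0.250.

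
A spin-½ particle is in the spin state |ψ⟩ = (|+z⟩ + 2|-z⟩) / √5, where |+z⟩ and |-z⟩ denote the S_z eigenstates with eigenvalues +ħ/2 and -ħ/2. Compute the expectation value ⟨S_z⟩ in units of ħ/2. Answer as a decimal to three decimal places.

-0.600

⟨σ_z⟩ = |a|² - |b|² divided by |a|²+|b|², with a, b the |+z⟩, |-z⟩ amplitudes.
= (1 - 4)/5 = -3/5.
⟨S_z⟩ = (ħ/2)·⟨σ_z⟩.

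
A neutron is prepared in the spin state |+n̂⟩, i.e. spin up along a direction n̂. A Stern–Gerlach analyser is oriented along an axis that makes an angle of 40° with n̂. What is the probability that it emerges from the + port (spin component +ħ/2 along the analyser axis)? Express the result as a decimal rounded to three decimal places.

0.883

For spin-½, the probability of finding spin-up along an axis at angle θ to the initial spin direction is cos²(θ/2); spin-down is sin²(θ/2).
θ = 40°, so P = cos²(20°) ≈ 0.883.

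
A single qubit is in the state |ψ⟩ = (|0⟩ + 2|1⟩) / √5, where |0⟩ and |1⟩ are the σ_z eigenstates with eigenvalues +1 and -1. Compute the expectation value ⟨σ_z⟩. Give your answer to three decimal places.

-0.600

⟨σ_z⟩ = |a|² - |b|² divided by |a|²+|b|², with a, b the |0⟩, |1⟩ amplitudes.
= (1 - 4)/5 = -3/5.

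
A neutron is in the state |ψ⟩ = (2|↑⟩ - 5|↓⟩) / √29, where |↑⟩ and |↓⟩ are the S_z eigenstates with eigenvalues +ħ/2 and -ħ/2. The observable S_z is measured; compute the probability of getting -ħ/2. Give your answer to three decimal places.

The -ħ/2 outcome corresponds to |↓⟩. Its amplitude in |ψ⟩ is -5/√29.
P = |-5|² / 29 = 25/29.

0.862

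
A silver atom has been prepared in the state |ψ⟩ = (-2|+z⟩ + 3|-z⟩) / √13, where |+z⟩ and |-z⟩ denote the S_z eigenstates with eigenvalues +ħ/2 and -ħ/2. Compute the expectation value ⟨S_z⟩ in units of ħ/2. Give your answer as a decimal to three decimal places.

-0.385

⟨σ_z⟩ = |a|² - |b|² divided by |a|²+|b|², with a, b the |+z⟩, |-z⟩ amplitudes.
= (4 - 9)/13 = -5/13.
⟨S_z⟩ = (ħ/2)·⟨σ_z⟩.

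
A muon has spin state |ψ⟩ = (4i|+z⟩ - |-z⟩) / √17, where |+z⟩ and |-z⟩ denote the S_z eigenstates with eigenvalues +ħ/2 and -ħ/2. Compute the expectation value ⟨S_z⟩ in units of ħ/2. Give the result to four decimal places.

0.8824

⟨σ_z⟩ = |a|² - |b|² divided by |a|²+|b|², with a, b the |+z⟩, |-z⟩ amplitudes.
= (16 - 1)/17 = 15/17.
⟨S_z⟩ = (ħ/2)·⟨σ_z⟩.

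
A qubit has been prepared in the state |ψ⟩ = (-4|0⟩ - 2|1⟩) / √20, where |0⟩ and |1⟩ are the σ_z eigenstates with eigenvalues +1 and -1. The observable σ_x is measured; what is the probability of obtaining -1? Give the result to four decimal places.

0.1000

|-x⟩ = (|0⟩ - |1⟩)/√2, so ⟨-x|ψ⟩ = (-2) / (√2·√20).
P = |-2|² / 40 = 4/40.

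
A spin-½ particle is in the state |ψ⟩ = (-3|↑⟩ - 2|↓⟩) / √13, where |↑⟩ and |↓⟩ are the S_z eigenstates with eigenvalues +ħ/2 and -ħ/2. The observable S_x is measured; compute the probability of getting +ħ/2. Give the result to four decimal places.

0.9615

|+x⟩ = (|↑⟩ + |↓⟩)/√2, so ⟨+x|ψ⟩ = (-5) / (√2·√13).
P = |-5|² / 26 = 25/26.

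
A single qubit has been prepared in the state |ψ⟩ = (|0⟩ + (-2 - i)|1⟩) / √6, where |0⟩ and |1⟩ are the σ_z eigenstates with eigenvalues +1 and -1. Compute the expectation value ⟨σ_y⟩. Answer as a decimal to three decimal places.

⟨σ_y⟩ = 2 Im(a* b)/(|a|²+|b|²) with a = 1, b = (-2 - i).
a* b = (-2 - i), so ⟨σ_y⟩ = -2/6.

-0.333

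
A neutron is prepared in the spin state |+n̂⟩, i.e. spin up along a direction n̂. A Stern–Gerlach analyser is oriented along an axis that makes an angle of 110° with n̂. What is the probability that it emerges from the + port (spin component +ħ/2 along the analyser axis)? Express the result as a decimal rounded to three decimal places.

For spin-½, the probability of finding spin-up along an axis at angle θ to the initial spin direction is cos²(θ/2); spin-down is sin²(θ/2).
θ = 110°, so P = cos²(55°) ≈ 0.329.

0.329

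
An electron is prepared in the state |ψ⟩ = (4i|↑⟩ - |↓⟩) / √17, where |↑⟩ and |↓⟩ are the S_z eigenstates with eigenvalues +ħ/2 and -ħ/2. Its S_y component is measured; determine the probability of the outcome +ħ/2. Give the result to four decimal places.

0.7353

|+y⟩ = (|↑⟩ + i|↓⟩)/√2, so ⟨+y|ψ⟩ = (5i) / (√2·√17).
P = |5i|² / 34 = 25/34.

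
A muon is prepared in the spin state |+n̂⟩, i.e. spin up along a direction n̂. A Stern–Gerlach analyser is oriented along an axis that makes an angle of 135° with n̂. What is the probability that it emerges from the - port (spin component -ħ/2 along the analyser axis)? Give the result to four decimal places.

For spin-½, the probability of finding spin-up along an axis at angle θ to the initial spin direction is cos²(θ/2); spin-down is sin²(θ/2).
θ = 135°, so P = sin²(67.5°) ≈ 0.8536.

0.8536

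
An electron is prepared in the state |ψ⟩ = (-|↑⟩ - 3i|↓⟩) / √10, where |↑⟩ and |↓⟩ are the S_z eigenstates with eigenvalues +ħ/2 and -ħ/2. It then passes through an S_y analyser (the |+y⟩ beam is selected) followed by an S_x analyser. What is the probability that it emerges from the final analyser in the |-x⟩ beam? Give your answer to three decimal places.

First analyser (S_y): P(|+y⟩) = |⟨+y|ψ⟩|² = 16/20.
After stage 1 the state is |+y⟩; P(|-x⟩) = |⟨-x|+y⟩|² = 1/2.
Joint probability = 16/20 × 1/2 = 0.400.

0.400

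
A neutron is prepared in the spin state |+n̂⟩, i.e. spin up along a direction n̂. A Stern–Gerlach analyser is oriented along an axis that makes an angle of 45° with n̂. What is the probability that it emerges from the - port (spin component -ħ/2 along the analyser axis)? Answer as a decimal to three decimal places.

For spin-½, the probability of finding spin-up along an axis at angle θ to the initial spin direction is cos²(θ/2); spin-down is sin²(θ/2).
θ = 45°, so P = sin²(22.5°) ≈ 0.146.

0.146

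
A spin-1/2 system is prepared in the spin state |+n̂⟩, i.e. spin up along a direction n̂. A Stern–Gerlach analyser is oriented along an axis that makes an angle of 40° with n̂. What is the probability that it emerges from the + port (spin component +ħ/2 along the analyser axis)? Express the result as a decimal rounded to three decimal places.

For spin-½, the probability of finding spin-up along an axis at angle θ to the initial spin direction is cos²(θ/2); spin-down is sin²(θ/2).
θ = 40°, so P = cos²(20°) ≈ 0.883.

0.883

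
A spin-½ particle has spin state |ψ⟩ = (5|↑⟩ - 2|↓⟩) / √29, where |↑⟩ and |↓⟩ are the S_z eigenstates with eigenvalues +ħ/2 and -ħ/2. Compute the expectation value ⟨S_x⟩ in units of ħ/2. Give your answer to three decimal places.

-0.690

⟨σ_x⟩ = 2 Re(a* b)/(|a|²+|b|²) with a = 5, b = -2.
a* b = -10, so ⟨σ_x⟩ = -20/29.
⟨S_x⟩ = (ħ/2)·⟨σ_x⟩.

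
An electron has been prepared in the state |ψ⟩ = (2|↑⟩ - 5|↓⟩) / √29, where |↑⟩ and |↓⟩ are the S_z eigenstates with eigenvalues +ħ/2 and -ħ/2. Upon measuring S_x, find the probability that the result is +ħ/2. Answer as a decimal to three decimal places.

|+x⟩ = (|↑⟩ + |↓⟩)/√2, so ⟨+x|ψ⟩ = (-3) / (√2·√29).
P = |-3|² / 58 = 9/58.

0.155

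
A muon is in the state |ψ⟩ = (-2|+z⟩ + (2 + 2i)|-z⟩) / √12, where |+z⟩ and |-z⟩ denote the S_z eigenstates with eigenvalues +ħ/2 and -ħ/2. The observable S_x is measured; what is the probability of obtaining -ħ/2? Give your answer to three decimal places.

0.833

|-x⟩ = (|+z⟩ - |-z⟩)/√2, so ⟨-x|ψ⟩ = (-4 - 2i) / (√2·√12).
P = |-4 - 2i|² / 24 = 20/24.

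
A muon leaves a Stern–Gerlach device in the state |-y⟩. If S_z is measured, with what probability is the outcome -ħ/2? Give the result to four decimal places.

In the S_z basis, |-y⟩ = (|↑⟩ - i|↓⟩)/√2 and |-z⟩ = |↓⟩.
|⟨-z|-y⟩|² = 1/2.

0.5000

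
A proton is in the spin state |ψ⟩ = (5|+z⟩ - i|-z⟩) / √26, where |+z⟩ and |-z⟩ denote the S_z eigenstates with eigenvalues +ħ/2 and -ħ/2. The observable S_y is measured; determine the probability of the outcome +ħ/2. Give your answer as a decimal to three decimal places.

0.308

|+y⟩ = (|+z⟩ + i|-z⟩)/√2, so ⟨+y|ψ⟩ = (4) / (√2·√26).
P = |4|² / 52 = 16/52.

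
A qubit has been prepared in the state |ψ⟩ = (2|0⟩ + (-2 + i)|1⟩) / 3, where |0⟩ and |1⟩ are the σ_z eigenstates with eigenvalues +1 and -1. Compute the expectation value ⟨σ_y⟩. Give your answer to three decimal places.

0.444

⟨σ_y⟩ = 2 Im(a* b)/(|a|²+|b|²) with a = 2, b = (-2 + i).
a* b = (-4 + 2i), so ⟨σ_y⟩ = 4/9.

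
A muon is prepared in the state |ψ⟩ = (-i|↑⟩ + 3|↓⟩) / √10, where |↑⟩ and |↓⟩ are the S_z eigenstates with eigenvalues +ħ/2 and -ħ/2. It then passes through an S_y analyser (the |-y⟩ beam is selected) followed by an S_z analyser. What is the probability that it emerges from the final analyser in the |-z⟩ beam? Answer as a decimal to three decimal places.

0.100

First analyser (S_y): P(|-y⟩) = |⟨-y|ψ⟩|² = 4/20.
After stage 1 the state is |-y⟩; P(|-z⟩) = |⟨-z|-y⟩|² = 1/2.
Joint probability = 4/20 × 1/2 = 0.100.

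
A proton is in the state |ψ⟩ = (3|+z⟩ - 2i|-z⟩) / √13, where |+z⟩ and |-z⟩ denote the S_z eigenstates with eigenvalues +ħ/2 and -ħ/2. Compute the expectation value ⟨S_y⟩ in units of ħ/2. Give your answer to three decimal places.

-0.923

⟨σ_y⟩ = 2 Im(a* b)/(|a|²+|b|²) with a = 3, b = -2i.
a* b = -6i, so ⟨σ_y⟩ = -12/13.
⟨S_y⟩ = (ħ/2)·⟨σ_y⟩.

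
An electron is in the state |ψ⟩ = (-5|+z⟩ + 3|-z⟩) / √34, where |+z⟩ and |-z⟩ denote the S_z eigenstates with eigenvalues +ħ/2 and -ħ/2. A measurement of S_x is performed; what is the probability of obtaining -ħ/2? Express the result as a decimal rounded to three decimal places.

|-x⟩ = (|+z⟩ - |-z⟩)/√2, so ⟨-x|ψ⟩ = (-8) / (√2·√34).
P = |-8|² / 68 = 64/68.

0.941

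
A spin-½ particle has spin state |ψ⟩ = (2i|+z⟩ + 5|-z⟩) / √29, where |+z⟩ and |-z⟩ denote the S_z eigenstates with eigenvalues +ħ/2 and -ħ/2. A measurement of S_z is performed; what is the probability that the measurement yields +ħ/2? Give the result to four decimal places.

The +ħ/2 outcome corresponds to |+z⟩. Its amplitude in |ψ⟩ is 2i/√29.
P = |2i|² / 29 = 4/29.

0.1379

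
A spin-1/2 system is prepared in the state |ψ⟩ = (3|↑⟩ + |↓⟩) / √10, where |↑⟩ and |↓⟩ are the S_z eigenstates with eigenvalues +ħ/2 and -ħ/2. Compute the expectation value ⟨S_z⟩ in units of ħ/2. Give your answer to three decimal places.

0.800

⟨σ_z⟩ = |a|² - |b|² divided by |a|²+|b|², with a, b the |↑⟩, |↓⟩ amplitudes.
= (9 - 1)/10 = 8/10.
⟨S_z⟩ = (ħ/2)·⟨σ_z⟩.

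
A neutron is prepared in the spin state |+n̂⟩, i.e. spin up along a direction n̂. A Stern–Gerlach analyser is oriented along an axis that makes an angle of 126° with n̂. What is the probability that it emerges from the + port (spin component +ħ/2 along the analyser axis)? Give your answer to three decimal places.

For spin-½, the probability of finding spin-up along an axis at angle θ to the initial spin direction is cos²(θ/2); spin-down is sin²(θ/2).
θ = 126°, so P = cos²(63°) ≈ 0.206.

0.206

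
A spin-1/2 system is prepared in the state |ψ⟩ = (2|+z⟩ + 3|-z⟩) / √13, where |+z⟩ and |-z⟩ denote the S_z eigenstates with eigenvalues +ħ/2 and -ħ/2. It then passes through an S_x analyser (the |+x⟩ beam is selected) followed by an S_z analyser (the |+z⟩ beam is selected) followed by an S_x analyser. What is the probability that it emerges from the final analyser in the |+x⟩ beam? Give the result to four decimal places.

0.2404

First analyser (S_x): P(|+x⟩) = |⟨+x|ψ⟩|² = 25/26.
After stage 1 the state is |+x⟩; P(|+z⟩) = |⟨+z|+x⟩|² = 1/2.
After stage 2 the state is |+z⟩; P(|+x⟩) = |⟨+x|+z⟩|² = 1/2.
Joint probability = 25/26 × 1/2 × 1/2 = 0.2404.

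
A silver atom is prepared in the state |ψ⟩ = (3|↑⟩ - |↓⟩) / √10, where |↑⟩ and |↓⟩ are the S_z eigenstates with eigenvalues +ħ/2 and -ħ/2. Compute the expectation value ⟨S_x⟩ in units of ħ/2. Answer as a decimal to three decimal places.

⟨σ_x⟩ = 2 Re(a* b)/(|a|²+|b|²) with a = 3, b = -1.
a* b = -3, so ⟨σ_x⟩ = -6/10.
⟨S_x⟩ = (ħ/2)·⟨σ_x⟩.

-0.600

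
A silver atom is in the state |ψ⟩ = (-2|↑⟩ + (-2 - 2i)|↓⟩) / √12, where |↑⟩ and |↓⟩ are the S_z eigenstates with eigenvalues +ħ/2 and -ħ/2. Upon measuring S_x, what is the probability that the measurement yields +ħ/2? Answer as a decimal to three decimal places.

0.833

|+x⟩ = (|↑⟩ + |↓⟩)/√2, so ⟨+x|ψ⟩ = (-4 - 2i) / (√2·√12).
P = |-4 - 2i|² / 24 = 20/24.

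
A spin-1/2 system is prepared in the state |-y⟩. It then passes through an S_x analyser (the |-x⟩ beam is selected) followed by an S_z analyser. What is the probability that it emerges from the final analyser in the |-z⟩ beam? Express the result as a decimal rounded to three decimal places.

First analyser (S_x): from |-y⟩, P(|-x⟩) = 1/2.
After stage 1 the state is |-x⟩; P(|-z⟩) = |⟨-z|-x⟩|² = 1/2.
Joint probability = 1/2 × 1/2 = 0.250.

0.250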